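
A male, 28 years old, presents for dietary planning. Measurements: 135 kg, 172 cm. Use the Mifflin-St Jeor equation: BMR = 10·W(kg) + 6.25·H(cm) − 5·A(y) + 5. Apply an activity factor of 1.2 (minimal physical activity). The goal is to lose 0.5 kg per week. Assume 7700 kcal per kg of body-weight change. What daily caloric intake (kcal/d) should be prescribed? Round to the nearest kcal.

2198 kcal/d

Mifflin-St Jeor (male): BMR = 10(135) + 6.25(172) − 5(28) + 5 = 1350 + 1075 − 140 + 5 = 2290 kcal/day.
TEE = 2290 × 1.2 = 2748 kcal/day.
Required daily deficit = 0.5 × 7700 ÷ 7 = 550 kcal/day.
Target intake = 2748 − 550 = 2198 kcal/day.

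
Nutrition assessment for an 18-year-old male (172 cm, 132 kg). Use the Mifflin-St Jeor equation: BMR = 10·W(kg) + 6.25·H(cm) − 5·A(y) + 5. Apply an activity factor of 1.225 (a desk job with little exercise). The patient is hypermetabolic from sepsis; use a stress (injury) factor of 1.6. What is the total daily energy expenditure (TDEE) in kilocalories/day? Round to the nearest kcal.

Mifflin-St Jeor (male): BMR = 10(132) + 6.25(172) − 5(18) + 5 = 1320 + 1075 − 90 + 5 = 2310 kcal/day.
TEE = BMR × activity factor = 2310 × 1.225 = 2829.75 kcal/day.
Apply stress factor: 2829.75 × 1.6 = 4527.6 kcal/day.

4528 kilocalories/day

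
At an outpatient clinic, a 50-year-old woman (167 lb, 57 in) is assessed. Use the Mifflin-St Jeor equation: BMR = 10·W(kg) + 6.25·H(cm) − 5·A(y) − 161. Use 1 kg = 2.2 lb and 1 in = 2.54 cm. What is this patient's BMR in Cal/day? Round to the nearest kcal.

1253 Cal/day

Convert to metric: weight = 167 ÷ 2.2 = 75.9091 kg; height = 57 × 2.54 = 144.78 cm.
Mifflin-St Jeor (female): BMR = 10(75.9091) + 6.25(144.78) − 5(50) − 161 = 759.0909 + 904.875 − 250 − 161 = 1252.9659 kcal/day.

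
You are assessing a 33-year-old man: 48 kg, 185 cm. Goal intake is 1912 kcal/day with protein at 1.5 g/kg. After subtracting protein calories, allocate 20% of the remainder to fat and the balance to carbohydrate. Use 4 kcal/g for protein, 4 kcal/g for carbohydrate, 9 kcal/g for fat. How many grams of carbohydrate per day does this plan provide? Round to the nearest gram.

Protein = 1.5 × 48 = 72 g → 72 × 4 = 288 kcal.
Non-protein calories = 1912 − 288 = 1624 kcal.
Fat: 20% × 1624 = 324.8 kcal; carbohydrate: 1299.2 kcal.
Carbohydrate: 1299.2 kcal ÷ 4 kcal/g = 324.8 g.

325 g/day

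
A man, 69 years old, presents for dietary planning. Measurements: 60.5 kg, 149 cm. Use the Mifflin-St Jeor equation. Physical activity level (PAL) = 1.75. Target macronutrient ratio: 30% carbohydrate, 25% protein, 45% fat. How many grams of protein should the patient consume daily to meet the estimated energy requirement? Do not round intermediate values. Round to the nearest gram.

131 g/day

Mifflin-St Jeor (male): BMR = 10(60.5) + 6.25(149) − 5(69) + 5 = 605 + 931.25 − 345 + 5 = 1196.25 kcal/day.
TEE = 1196.25 × 1.75 = 2093.4375 kcal/day.
Protein energy = 25% × 2093.4375 = 523.3594 kcal.
Protein = 523.3594 ÷ 4 kcal/g = 130.8398 g.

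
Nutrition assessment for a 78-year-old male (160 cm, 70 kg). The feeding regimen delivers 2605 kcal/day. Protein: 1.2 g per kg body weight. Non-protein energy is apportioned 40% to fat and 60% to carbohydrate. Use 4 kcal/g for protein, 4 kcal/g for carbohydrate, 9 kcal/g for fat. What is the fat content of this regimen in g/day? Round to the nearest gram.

Protein = 1.2 × 70 = 84 g → 84 × 4 = 336 kcal.
Non-protein calories = 2605 − 336 = 2269 kcal.
Fat: 40% × 2269 = 907.6 kcal; carbohydrate: 1361.4 kcal.
Fat: 907.6 kcal ÷ 9 kcal/g = 100.8444 g.

101 g/day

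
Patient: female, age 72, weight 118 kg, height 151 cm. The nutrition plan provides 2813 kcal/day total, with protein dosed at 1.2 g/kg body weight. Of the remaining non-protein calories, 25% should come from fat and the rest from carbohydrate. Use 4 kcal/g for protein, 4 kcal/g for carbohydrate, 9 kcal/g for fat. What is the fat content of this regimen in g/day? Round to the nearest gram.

Protein = 1.2 × 118 = 141.6 g → 141.6 × 4 = 566.4 kcal.
Non-protein calories = 2813 − 566.4 = 2246.6 kcal.
Fat: 25% × 2246.6 = 561.65 kcal; carbohydrate: 1684.95 kcal.
Fat: 561.65 kcal ÷ 9 kcal/g = 62.4056 g.

62 g/day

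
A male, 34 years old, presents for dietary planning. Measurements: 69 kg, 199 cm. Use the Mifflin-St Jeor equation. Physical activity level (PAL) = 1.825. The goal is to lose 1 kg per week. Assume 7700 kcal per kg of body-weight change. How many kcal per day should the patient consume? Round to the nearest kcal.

Mifflin-St Jeor (male): BMR = 10(69) + 6.25(199) − 5(34) + 5 = 690 + 1243.75 − 170 + 5 = 1768.75 kcal/day.
TEE = 1768.75 × 1.825 = 3227.9688 kcal/day.
Required daily deficit = 1 × 7700 ÷ 7 = 1100 kcal/day.
Target intake = 3227.9688 − 1100 = 2127.9688 kcal/day.

2128 kcal per day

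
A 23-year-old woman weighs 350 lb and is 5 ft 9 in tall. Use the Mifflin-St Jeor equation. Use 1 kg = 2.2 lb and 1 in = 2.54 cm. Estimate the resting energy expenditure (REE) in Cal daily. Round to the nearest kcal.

2410 Cal daily

Convert to metric: weight = 350 ÷ 2.2 = 159.0909 kg; height = (5×12 + 9) × 2.54 = 69 × 2.54 = 175.26 cm.
Mifflin-St Jeor (female): BMR = 10(159.0909) + 6.25(175.26) − 5(23) − 161 = 1590.9091 + 1095.375 − 115 − 161 = 2410.2841 kcal/day.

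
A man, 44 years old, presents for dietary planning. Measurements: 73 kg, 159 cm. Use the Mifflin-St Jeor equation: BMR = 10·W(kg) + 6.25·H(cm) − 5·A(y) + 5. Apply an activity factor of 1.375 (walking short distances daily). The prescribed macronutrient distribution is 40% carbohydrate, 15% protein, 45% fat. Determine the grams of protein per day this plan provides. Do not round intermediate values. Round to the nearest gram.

Mifflin-St Jeor (male): BMR = 10(73) + 6.25(159) − 5(44) + 5 = 730 + 993.75 − 220 + 5 = 1508.75 kcal/day.
TEE = 1508.75 × 1.375 = 2074.5313 kcal/day.
Protein energy = 15% × 2074.5313 = 311.1797 kcal.
Protein = 311.1797 ÷ 4 kcal/g = 77.7949 g.

78 g/day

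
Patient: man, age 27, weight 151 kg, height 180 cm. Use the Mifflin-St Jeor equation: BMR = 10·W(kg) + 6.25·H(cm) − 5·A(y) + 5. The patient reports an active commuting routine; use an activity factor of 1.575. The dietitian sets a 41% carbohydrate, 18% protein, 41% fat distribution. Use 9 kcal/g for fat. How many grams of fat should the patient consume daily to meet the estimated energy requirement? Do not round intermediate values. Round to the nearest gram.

Mifflin-St Jeor (male): BMR = 10(151) + 6.25(180) − 5(27) + 5 = 1510 + 1125 − 135 + 5 = 2505 kcal/day.
TEE = 2505 × 1.575 = 3945.375 kcal/day.
Fat energy = 41% × 3945.375 = 1617.6038 kcal.
Fat = 1617.6038 ÷ 9 kcal/g = 179.7338 g.

180 g/day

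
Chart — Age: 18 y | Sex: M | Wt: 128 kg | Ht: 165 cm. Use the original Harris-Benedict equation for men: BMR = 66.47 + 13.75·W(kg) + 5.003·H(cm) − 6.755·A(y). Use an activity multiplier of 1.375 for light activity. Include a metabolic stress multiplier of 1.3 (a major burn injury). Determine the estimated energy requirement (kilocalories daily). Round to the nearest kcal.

Harris-Benedict: BMR = 66.47 + 13.75(128) + 5.003(165) − 6.755(18) = 2530.375 kcal/day.
TEE = BMR × activity factor = 2530.375 × 1.375 = 3479.2656 kcal/day.
Apply stress factor: 3479.2656 × 1.3 = 4523.0453 kcal/day.

4523 kilocalories daily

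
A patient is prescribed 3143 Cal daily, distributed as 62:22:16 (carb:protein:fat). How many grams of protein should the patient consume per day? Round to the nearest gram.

Protein energy = 22% × 3143 = 691.46 kcal.
At 4 kcal/g: 691.46 ÷ 4 = 172.865 g.

173 g/day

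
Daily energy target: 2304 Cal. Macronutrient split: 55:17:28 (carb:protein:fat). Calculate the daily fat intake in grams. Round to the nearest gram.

72 g/day

Fat energy = 28% × 2304 = 645.12 kcal.
At 9 kcal/g: 645.12 ÷ 9 = 71.68 g.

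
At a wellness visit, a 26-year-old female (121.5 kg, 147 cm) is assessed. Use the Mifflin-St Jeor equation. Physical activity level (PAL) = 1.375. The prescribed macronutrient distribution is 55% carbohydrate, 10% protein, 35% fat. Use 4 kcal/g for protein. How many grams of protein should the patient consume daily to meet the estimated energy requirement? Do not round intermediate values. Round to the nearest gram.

63 g/day

Mifflin-St Jeor (female): BMR = 10(121.5) + 6.25(147) − 5(26) − 161 = 1215 + 918.75 − 130 − 161 = 1842.75 kcal/day.
TEE = 1842.75 × 1.375 = 2533.7813 kcal/day.
Protein energy = 10% × 2533.7813 = 253.3781 kcal.
Protein = 253.3781 ÷ 4 kcal/g = 63.3445 g.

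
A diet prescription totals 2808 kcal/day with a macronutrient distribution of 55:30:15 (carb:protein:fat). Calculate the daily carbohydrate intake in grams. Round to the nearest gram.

386 g/day

Carbohydrate energy = 55% × 2808 = 1544.4 kcal.
At 4 kcal/g: 1544.4 ÷ 4 = 386.1 g.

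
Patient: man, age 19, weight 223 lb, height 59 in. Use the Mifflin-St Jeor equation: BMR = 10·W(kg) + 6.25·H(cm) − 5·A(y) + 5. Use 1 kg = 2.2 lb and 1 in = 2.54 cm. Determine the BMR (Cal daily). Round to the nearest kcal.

1860 Cal daily

Convert to metric: weight = 223 ÷ 2.2 = 101.3636 kg; height = 59 × 2.54 = 149.86 cm.
Mifflin-St Jeor (male): BMR = 10(101.3636) + 6.25(149.86) − 5(19) + 5 = 1013.6364 + 936.625 − 95 + 5 = 1860.2614 kcal/day.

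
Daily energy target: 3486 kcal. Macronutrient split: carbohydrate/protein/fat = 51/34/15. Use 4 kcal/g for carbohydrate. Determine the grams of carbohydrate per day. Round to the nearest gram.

444 g/day

Carbohydrate energy = 51% × 3486 = 1777.86 kcal.
At 4 kcal/g: 1777.86 ÷ 4 = 444.465 g.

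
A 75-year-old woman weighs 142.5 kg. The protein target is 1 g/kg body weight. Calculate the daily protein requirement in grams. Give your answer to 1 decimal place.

Protein = 1 g/kg × 142.5 kg = 142.5 g/day.

142.5 g/day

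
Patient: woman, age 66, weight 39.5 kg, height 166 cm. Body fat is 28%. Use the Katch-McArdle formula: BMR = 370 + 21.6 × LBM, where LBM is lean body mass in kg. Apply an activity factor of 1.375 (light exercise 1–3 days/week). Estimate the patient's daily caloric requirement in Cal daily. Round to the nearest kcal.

LBM = 39.5 × (1 − 0.28) = 28.44 kg. Katch-McArdle: BMR = 370 + 21.6 × 28.44 = 984.304 kcal/day.
TEE = BMR × activity factor = 984.304 × 1.375 = 1353.418 kcal/day.

1353 Cal daily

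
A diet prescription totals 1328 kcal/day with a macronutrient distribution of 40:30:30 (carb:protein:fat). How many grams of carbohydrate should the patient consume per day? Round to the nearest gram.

133 g/day

Carbohydrate energy = 40% × 1328 = 531.2 kcal.
At 4 kcal/g: 531.2 ÷ 4 = 132.8 g.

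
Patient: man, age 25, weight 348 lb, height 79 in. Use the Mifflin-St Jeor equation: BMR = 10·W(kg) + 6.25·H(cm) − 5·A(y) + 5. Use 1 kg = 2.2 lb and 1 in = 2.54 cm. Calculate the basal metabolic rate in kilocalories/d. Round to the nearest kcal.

2716 kilocalories/d

Convert to metric: weight = 348 ÷ 2.2 = 158.1818 kg; height = 79 × 2.54 = 200.66 cm.
Mifflin-St Jeor (male): BMR = 10(158.1818) + 6.25(200.66) − 5(25) + 5 = 1581.8182 + 1254.125 − 125 + 5 = 2715.9432 kcal/day.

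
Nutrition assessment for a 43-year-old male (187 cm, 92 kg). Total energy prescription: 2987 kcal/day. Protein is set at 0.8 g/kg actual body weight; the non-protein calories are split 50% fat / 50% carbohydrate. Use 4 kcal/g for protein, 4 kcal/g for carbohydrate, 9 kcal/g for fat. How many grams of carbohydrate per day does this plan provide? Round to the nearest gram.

Protein = 0.8 × 92 = 73.6 g → 73.6 × 4 = 294.4 kcal.
Non-protein calories = 2987 − 294.4 = 2692.6 kcal.
Fat: 50% × 2692.6 = 1346.3 kcal; carbohydrate: 1346.3 kcal.
Carbohydrate: 1346.3 kcal ÷ 4 kcal/g = 336.575 g.

337 g/day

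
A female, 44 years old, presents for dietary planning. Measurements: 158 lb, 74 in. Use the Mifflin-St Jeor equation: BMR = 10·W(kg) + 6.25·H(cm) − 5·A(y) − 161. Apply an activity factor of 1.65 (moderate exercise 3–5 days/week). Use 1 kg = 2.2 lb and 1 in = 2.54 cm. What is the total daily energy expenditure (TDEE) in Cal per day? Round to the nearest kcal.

2495 Cal per day

Convert to metric: weight = 158 ÷ 2.2 = 71.8182 kg; height = 74 × 2.54 = 187.96 cm.
Mifflin-St Jeor (female): BMR = 10(71.8182) + 6.25(187.96) − 5(44) − 161 = 718.1818 + 1174.75 − 220 − 161 = 1511.9318 kcal/day.
TEE = BMR × activity factor = 1511.9318 × 1.65 = 2494.6875 kcal/day.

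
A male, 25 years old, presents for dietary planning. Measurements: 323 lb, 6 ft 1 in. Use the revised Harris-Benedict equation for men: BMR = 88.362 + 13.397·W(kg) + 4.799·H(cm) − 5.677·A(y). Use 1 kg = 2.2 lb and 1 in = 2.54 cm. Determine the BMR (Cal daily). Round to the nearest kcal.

2803 Cal daily

Convert to metric: weight = 323 ÷ 2.2 = 146.8182 kg; height = (6×12 + 1) × 2.54 = 73 × 2.54 = 185.42 cm.
Harris-Benedict: BMR = 88.362 + 13.397(146.8182) + 4.799(185.42) − 5.677(25) = 2803.1908 kcal/day.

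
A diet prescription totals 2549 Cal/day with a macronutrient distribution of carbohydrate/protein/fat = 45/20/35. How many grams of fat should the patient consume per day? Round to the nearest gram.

99 g/day

Fat energy = 35% × 2549 = 892.15 kcal.
At 9 kcal/g: 892.15 ÷ 9 = 99.1278 g.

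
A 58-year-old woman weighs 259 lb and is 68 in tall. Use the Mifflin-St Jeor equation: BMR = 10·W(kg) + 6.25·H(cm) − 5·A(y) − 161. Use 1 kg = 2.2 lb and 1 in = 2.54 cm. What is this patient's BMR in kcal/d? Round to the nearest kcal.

Convert to metric: weight = 259 ÷ 2.2 = 117.7273 kg; height = 68 × 2.54 = 172.72 cm.
Mifflin-St Jeor (female): BMR = 10(117.7273) + 6.25(172.72) − 5(58) − 161 = 1177.2727 + 1079.5 − 290 − 161 = 1805.7727 kcal/day.

1806 kcal/d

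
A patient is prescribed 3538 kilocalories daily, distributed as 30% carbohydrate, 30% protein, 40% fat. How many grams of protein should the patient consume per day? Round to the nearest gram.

Protein energy = 30% × 3538 = 1061.4 kcal.
At 4 kcal/g: 1061.4 ÷ 4 = 265.35 g.

265 g/day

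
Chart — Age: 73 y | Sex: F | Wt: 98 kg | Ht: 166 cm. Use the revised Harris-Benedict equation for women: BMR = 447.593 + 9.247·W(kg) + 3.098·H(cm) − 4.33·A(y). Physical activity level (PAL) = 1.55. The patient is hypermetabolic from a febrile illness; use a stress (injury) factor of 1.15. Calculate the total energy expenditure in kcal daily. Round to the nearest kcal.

2766 kcal daily

Harris-Benedict: BMR = 447.593 + 9.247(98) + 3.098(166) − 4.33(73) = 1551.977 kcal/day.
TEE = BMR × activity factor = 1551.977 × 1.55 = 2405.5644 kcal/day.
Apply stress factor: 2405.5644 × 1.15 = 2766.399 kcal/day.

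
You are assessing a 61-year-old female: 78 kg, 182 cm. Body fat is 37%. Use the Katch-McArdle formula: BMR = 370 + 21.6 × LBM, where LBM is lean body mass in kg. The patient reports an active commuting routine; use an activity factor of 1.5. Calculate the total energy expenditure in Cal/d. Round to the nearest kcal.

2147 Cal/d

LBM = 78 × (1 − 0.37) = 49.14 kg. Katch-McArdle: BMR = 370 + 21.6 × 49.14 = 1431.424 kcal/day.
TEE = BMR × activity factor = 1431.424 × 1.5 = 2147.136 kcal/day.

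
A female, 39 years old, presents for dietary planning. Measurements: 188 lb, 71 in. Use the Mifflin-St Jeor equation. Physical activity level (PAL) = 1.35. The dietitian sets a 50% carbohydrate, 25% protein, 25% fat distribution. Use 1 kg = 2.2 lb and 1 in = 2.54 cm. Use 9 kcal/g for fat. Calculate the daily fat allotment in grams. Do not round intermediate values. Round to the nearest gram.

Convert to metric: weight = 188 ÷ 2.2 = 85.4545 kg; height = 71 × 2.54 = 180.34 cm.
Mifflin-St Jeor (female): BMR = 10(85.4545) + 6.25(180.34) − 5(39) − 161 = 854.5455 + 1127.125 − 195 − 161 = 1625.6705 kcal/day.
TEE = 1625.6705 × 1.35 = 2194.6551 kcal/day.
Fat energy = 25% × 2194.6551 = 548.6638 kcal.
Fat = 548.6638 ÷ 9 kcal/g = 60.9626 g.

61 g/day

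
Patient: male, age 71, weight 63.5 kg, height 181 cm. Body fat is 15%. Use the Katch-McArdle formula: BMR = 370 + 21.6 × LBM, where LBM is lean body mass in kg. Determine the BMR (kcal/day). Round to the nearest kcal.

LBM = 63.5 × (1 − 0.15) = 53.975 kg. Katch-McArdle: BMR = 370 + 21.6 × 53.975 = 1535.86 kcal/day.

1536 kcal/day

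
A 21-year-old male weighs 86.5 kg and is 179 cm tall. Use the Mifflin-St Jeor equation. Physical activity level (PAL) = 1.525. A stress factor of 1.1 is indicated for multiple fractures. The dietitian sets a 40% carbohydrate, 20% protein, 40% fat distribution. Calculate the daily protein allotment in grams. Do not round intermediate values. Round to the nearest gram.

Mifflin-St Jeor (male): BMR = 10(86.5) + 6.25(179) − 5(21) + 5 = 865 + 1118.75 − 105 + 5 = 1883.75 kcal/day.
TEE = 1883.75 × 1.525 = 2872.7188 kcal/day.
With stress factor 1.1: 2872.7188 × 1.1 = 3159.9906 kcal/day.
Protein energy = 20% × 3159.9906 = 631.9981 kcal.
Protein = 631.9981 ÷ 4 kcal/g = 157.9995 g.

158 g/day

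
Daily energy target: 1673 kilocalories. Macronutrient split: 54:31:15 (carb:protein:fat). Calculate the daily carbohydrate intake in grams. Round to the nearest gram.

Carbohydrate energy = 54% × 1673 = 903.42 kcal.
At 4 kcal/g: 903.42 ÷ 4 = 225.855 g.

226 g/day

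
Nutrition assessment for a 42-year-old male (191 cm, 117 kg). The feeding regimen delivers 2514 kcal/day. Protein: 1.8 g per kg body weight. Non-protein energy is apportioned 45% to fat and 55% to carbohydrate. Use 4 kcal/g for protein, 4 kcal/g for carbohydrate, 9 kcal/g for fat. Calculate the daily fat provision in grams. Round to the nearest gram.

Protein = 1.8 × 117 = 210.6 g → 210.6 × 4 = 842.4 kcal.
Non-protein calories = 2514 − 842.4 = 1671.6 kcal.
Fat: 45% × 1671.6 = 752.22 kcal; carbohydrate: 919.38 kcal.
Fat: 752.22 kcal ÷ 9 kcal/g = 83.58 g.

84 g/day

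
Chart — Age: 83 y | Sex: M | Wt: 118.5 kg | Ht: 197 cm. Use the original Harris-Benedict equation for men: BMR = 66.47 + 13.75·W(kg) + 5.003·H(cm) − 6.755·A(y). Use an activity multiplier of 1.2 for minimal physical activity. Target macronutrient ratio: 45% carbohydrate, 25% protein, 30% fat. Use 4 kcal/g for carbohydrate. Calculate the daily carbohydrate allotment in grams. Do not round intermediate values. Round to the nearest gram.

Harris-Benedict: BMR = 66.47 + 13.75(118.5) + 5.003(197) − 6.755(83) = 2120.771 kcal/day.
TEE = 2120.771 × 1.2 = 2544.9252 kcal/day.
Carbohydrate energy = 45% × 2544.9252 = 1145.2163 kcal.
Carbohydrate = 1145.2163 ÷ 4 kcal/g = 286.3041 g.

286 g/day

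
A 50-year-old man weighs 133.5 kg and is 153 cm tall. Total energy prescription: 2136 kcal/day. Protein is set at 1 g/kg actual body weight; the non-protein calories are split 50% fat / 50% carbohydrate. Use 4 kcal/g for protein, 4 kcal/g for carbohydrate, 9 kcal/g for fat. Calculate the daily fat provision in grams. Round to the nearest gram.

Protein = 1 × 133.5 = 133.5 g → 133.5 × 4 = 534 kcal.
Non-protein calories = 2136 − 534 = 1602 kcal.
Fat: 50% × 1602 = 801 kcal; carbohydrate: 801 kcal.
Fat: 801 kcal ÷ 9 kcal/g = 89 g.

89 g/day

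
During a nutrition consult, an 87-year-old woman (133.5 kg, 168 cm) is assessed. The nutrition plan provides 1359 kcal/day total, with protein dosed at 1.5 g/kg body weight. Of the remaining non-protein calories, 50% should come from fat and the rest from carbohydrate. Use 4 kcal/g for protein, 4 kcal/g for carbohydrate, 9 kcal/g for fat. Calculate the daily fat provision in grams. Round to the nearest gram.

31 g/day

Protein = 1.5 × 133.5 = 200.25 g → 200.25 × 4 = 801 kcal.
Non-protein calories = 1359 − 801 = 558 kcal.
Fat: 50% × 558 = 279 kcal; carbohydrate: 279 kcal.
Fat: 279 kcal ÷ 9 kcal/g = 31 g.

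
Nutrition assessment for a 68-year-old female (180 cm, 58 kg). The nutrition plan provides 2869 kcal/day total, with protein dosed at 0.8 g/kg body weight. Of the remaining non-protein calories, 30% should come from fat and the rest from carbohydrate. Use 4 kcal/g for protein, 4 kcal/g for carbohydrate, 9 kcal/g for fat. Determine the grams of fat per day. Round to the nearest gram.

Protein = 0.8 × 58 = 46.4 g → 46.4 × 4 = 185.6 kcal.
Non-protein calories = 2869 − 185.6 = 2683.4 kcal.
Fat: 30% × 2683.4 = 805.02 kcal; carbohydrate: 1878.38 kcal.
Fat: 805.02 kcal ÷ 9 kcal/g = 89.4467 g.

89 g/day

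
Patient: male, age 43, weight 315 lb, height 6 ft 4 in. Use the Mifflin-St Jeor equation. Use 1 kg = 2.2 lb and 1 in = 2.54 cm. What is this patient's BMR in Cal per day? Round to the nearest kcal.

2428 Cal per day

Convert to metric: weight = 315 ÷ 2.2 = 143.1818 kg; height = (6×12 + 4) × 2.54 = 76 × 2.54 = 193.04 cm.
Mifflin-St Jeor (male): BMR = 10(143.1818) + 6.25(193.04) − 5(43) + 5 = 1431.8182 + 1206.5 − 215 + 5 = 2428.3182 kcal/day.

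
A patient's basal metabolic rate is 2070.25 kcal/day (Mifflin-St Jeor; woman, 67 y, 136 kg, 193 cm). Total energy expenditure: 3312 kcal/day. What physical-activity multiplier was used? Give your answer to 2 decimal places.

1.60

Activity factor = TEE ÷ BMR = 3312 ÷ 2070.25 = 1.6.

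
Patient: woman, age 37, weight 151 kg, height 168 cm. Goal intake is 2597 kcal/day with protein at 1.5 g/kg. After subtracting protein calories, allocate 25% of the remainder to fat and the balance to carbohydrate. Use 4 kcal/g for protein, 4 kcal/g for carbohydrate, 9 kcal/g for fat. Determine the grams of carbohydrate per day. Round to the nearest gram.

317 g/day

Protein = 1.5 × 151 = 226.5 g → 226.5 × 4 = 906 kcal.
Non-protein calories = 2597 − 906 = 1691 kcal.
Fat: 25% × 1691 = 422.75 kcal; carbohydrate: 1268.25 kcal.
Carbohydrate: 1268.25 kcal ÷ 4 kcal/g = 317.0625 g.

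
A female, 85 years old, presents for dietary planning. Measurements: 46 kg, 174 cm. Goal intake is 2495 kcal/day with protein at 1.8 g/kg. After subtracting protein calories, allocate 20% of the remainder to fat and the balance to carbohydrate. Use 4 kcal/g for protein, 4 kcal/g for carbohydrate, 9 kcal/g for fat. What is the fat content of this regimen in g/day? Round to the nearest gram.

Protein = 1.8 × 46 = 82.8 g → 82.8 × 4 = 331.2 kcal.
Non-protein calories = 2495 − 331.2 = 2163.8 kcal.
Fat: 20% × 2163.8 = 432.76 kcal; carbohydrate: 1731.04 kcal.
Fat: 432.76 kcal ÷ 9 kcal/g = 48.0844 g.

48 g/day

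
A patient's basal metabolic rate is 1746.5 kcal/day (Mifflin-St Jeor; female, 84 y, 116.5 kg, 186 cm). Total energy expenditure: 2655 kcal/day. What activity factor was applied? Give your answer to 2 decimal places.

Activity factor = TEE ÷ BMR = 2655 ÷ 1746.5 = 1.52.

1.52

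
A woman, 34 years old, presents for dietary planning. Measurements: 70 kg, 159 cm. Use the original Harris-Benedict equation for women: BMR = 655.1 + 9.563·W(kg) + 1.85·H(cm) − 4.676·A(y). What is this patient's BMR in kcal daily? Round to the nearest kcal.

Harris-Benedict: BMR = 655.1 + 9.563(70) + 1.85(159) − 4.676(34) = 1459.676 kcal/day.

1460 kcal daily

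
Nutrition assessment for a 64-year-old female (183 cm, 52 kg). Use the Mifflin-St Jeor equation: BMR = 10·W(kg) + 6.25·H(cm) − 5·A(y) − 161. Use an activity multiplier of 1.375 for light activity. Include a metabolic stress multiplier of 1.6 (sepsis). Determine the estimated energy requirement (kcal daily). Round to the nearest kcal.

2602 kcal daily

Mifflin-St Jeor (female): BMR = 10(52) + 6.25(183) − 5(64) − 161 = 520 + 1143.75 − 320 − 161 = 1182.75 kcal/day.
TEE = BMR × activity factor = 1182.75 × 1.375 = 1626.2813 kcal/day.
Apply stress factor: 1626.2813 × 1.6 = 2602.05 kcal/day.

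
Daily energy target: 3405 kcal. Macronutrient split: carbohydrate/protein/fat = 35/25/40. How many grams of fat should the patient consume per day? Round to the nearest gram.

Fat energy = 40% × 3405 = 1362 kcal.
At 9 kcal/g: 1362 ÷ 9 = 151.3333 g.

151 g/day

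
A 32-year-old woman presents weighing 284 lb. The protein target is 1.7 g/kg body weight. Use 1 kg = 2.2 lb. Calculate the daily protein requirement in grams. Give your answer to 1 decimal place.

219.5 g/day

Weight in kg = 284 ÷ 2.2 = 129.0909 kg.
Protein = 1.7 g/kg × 129.0909 kg = 219.4545 g/day.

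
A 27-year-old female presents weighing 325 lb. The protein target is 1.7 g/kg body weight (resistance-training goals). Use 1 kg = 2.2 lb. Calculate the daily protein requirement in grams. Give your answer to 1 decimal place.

251.1 g/day

Weight in kg = 325 ÷ 2.2 = 147.7273 kg.
Protein = 1.7 g/kg × 147.7273 kg = 251.1364 g/day.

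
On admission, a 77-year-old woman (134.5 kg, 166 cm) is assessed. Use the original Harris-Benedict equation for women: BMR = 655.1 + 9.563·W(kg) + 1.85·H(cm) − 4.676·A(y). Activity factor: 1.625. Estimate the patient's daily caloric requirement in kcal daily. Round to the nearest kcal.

Harris-Benedict: BMR = 655.1 + 9.563(134.5) + 1.85(166) − 4.676(77) = 1888.3715 kcal/day.
TEE = BMR × activity factor = 1888.3715 × 1.625 = 3068.6037 kcal/day.

3069 kcal daily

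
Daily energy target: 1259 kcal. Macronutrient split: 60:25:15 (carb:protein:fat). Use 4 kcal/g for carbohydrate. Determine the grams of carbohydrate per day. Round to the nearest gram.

Carbohydrate energy = 60% × 1259 = 755.4 kcal.
At 4 kcal/g: 755.4 ÷ 4 = 188.85 g.

189 g/day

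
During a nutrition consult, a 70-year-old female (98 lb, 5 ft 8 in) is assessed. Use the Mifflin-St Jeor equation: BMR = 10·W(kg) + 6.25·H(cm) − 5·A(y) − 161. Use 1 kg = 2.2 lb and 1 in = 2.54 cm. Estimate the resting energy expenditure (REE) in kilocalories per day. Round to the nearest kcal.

Convert to metric: weight = 98 ÷ 2.2 = 44.5455 kg; height = (5×12 + 8) × 2.54 = 68 × 2.54 = 172.72 cm.
Mifflin-St Jeor (female): BMR = 10(44.5455) + 6.25(172.72) − 5(70) − 161 = 445.4545 + 1079.5 − 350 − 161 = 1013.9545 kcal/day.

1014 kilocalories per day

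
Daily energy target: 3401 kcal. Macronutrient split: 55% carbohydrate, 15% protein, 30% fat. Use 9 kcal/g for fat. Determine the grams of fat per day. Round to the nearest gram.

Fat energy = 30% × 3401 = 1020.3 kcal.
At 9 kcal/g: 1020.3 ÷ 9 = 113.3667 g.

113 g/day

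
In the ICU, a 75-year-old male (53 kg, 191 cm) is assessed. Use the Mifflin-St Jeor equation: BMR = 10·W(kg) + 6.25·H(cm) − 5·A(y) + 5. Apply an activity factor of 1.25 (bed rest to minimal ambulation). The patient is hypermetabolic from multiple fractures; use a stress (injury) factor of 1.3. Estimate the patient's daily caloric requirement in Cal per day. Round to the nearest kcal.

Mifflin-St Jeor (male): BMR = 10(53) + 6.25(191) − 5(75) + 5 = 530 + 1193.75 − 375 + 5 = 1353.75 kcal/day.
TEE = BMR × activity factor = 1353.75 × 1.25 = 1692.1875 kcal/day.
Apply stress factor: 1692.1875 × 1.3 = 2199.8438 kcal/day.

2200 Cal per day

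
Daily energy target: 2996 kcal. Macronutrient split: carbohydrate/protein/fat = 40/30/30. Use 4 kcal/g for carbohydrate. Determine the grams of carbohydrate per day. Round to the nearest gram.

Carbohydrate energy = 40% × 2996 = 1198.4 kcal.
At 4 kcal/g: 1198.4 ÷ 4 = 299.6 g.

300 g/day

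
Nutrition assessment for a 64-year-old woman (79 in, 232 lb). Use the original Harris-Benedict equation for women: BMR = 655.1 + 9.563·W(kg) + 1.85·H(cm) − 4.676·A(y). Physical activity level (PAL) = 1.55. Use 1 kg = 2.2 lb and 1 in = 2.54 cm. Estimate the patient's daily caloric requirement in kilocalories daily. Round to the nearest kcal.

Convert to metric: weight = 232 ÷ 2.2 = 105.4545 kg; height = 79 × 2.54 = 200.66 cm.
Harris-Benedict: BMR = 655.1 + 9.563(105.4545) + 1.85(200.66) − 4.676(64) = 1735.5188 kcal/day.
TEE = BMR × activity factor = 1735.5188 × 1.55 = 2690.0542 kcal/day.

2690 kilocalories daily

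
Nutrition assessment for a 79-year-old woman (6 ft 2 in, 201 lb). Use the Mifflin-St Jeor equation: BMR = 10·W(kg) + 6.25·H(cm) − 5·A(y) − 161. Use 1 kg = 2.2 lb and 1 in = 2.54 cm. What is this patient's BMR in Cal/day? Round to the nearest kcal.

Convert to metric: weight = 201 ÷ 2.2 = 91.3636 kg; height = (6×12 + 2) × 2.54 = 74 × 2.54 = 187.96 cm.
Mifflin-St Jeor (female): BMR = 10(91.3636) + 6.25(187.96) − 5(79) − 161 = 913.6364 + 1174.75 − 395 − 161 = 1532.3864 kcal/day.

1532 Cal/day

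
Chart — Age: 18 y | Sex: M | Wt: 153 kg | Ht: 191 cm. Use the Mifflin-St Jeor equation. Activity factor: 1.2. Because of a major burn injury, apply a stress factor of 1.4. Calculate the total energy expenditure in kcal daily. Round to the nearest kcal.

4433 kcal daily

Mifflin-St Jeor (male): BMR = 10(153) + 6.25(191) − 5(18) + 5 = 1530 + 1193.75 − 90 + 5 = 2638.75 kcal/day.
TEE = BMR × activity factor = 2638.75 × 1.2 = 3166.5 kcal/day.
Apply stress factor: 3166.5 × 1.4 = 4433.1 kcal/day.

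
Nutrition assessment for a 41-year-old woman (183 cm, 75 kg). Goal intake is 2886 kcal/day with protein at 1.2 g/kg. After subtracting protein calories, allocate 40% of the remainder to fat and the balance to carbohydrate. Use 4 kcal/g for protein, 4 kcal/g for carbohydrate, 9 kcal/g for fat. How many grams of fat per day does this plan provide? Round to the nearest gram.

112 g/day

Protein = 1.2 × 75 = 90 g → 90 × 4 = 360 kcal.
Non-protein calories = 2886 − 360 = 2526 kcal.
Fat: 40% × 2526 = 1010.4 kcal; carbohydrate: 1515.6 kcal.
Fat: 1010.4 kcal ÷ 9 kcal/g = 112.2667 g.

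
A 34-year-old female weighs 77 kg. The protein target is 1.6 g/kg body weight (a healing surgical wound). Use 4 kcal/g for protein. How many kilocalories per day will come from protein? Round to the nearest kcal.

493 kcal/day

Protein = 1.6 g/kg × 77 kg = 123.2 g/day.
Protein energy = 123.2 g × 4 kcal/g = 492.8 kcal/day.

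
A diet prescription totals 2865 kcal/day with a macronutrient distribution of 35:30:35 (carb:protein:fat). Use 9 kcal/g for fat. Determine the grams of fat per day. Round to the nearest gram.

111 g/day

Fat energy = 35% × 2865 = 1002.75 kcal.
At 9 kcal/g: 1002.75 ÷ 9 = 111.4167 g.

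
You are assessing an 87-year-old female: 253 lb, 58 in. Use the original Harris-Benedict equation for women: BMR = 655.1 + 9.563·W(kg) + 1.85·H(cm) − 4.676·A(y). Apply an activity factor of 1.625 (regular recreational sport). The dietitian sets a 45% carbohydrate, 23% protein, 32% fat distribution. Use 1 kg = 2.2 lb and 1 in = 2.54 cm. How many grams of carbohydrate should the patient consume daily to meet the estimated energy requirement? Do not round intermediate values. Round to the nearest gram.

Convert to metric: weight = 253 ÷ 2.2 = 115 kg; height = 58 × 2.54 = 147.32 cm.
Harris-Benedict: BMR = 655.1 + 9.563(115) + 1.85(147.32) − 4.676(87) = 1620.575 kcal/day.
TEE = 1620.575 × 1.625 = 2633.4344 kcal/day.
Carbohydrate energy = 45% × 2633.4344 = 1185.0455 kcal.
Carbohydrate = 1185.0455 ÷ 4 kcal/g = 296.2614 g.

296 g/day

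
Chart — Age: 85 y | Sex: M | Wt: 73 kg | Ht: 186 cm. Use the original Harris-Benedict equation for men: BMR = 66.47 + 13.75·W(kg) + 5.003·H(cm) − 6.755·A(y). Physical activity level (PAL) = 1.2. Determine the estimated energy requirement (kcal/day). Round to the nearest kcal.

Harris-Benedict: BMR = 66.47 + 13.75(73) + 5.003(186) − 6.755(85) = 1426.603 kcal/day.
TEE = BMR × activity factor = 1426.603 × 1.2 = 1711.9236 kcal/day.

1712 kcal/day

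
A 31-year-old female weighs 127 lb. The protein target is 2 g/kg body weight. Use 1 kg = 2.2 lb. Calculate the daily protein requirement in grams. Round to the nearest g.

115 g/day

Weight in kg = 127 ÷ 2.2 = 57.7273 kg.
Protein = 2 g/kg × 57.7273 kg = 115.4545 g/day.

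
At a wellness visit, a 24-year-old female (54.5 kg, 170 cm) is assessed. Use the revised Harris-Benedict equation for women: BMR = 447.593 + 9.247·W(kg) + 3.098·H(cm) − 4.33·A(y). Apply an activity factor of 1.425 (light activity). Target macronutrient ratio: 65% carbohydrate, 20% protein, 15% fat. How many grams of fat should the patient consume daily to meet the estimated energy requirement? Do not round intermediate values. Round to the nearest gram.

Harris-Benedict: BMR = 447.593 + 9.247(54.5) + 3.098(170) − 4.33(24) = 1374.2945 kcal/day.
TEE = 1374.2945 × 1.425 = 1958.3697 kcal/day.
Fat energy = 15% × 1958.3697 = 293.7554 kcal.
Fat = 293.7554 ÷ 9 kcal/g = 32.6395 g.

33 g/day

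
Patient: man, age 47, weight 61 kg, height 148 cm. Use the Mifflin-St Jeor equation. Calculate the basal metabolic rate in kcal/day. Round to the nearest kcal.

Mifflin-St Jeor (male): BMR = 10(61) + 6.25(148) − 5(47) + 5 = 610 + 925 − 235 + 5 = 1305 kcal/day.

1305 kcal/day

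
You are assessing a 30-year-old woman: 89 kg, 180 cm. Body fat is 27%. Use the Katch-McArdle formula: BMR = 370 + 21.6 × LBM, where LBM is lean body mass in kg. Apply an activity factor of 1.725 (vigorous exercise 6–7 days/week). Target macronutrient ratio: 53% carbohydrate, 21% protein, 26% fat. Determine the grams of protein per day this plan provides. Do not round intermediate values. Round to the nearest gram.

LBM = 89 × (1 − 0.27) = 64.97 kg. Katch-McArdle: BMR = 370 + 21.6 × 64.97 = 1773.352 kcal/day.
TEE = 1773.352 × 1.725 = 3059.0322 kcal/day.
Protein energy = 21% × 3059.0322 = 642.3968 kcal.
Protein = 642.3968 ÷ 4 kcal/g = 160.5992 g.

161 g/day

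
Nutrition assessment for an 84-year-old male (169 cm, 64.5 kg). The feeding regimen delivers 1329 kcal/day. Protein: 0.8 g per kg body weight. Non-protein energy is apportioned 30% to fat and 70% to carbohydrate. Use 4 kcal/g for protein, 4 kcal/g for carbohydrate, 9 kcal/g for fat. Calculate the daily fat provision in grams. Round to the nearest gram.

Protein = 0.8 × 64.5 = 51.6 g → 51.6 × 4 = 206.4 kcal.
Non-protein calories = 1329 − 206.4 = 1122.6 kcal.
Fat: 30% × 1122.6 = 336.78 kcal; carbohydrate: 785.82 kcal.
Fat: 336.78 kcal ÷ 9 kcal/g = 37.42 g.

37 g/day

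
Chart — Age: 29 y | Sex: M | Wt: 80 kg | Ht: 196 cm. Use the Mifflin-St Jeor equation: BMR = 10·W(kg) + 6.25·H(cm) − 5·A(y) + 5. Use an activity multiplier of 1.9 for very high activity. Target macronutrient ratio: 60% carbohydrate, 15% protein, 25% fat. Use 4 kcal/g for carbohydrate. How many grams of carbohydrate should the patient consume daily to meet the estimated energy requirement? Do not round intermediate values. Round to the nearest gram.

Mifflin-St Jeor (male): BMR = 10(80) + 6.25(196) − 5(29) + 5 = 800 + 1225 − 145 + 5 = 1885 kcal/day.
TEE = 1885 × 1.9 = 3581.5 kcal/day.
Carbohydrate energy = 60% × 3581.5 = 2148.9 kcal.
Carbohydrate = 2148.9 ÷ 4 kcal/g = 537.225 g.

537 g/day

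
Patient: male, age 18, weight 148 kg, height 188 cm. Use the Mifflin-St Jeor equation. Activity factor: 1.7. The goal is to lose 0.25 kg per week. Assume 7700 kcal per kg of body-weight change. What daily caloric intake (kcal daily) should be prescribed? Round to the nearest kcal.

Mifflin-St Jeor (male): BMR = 10(148) + 6.25(188) − 5(18) + 5 = 1480 + 1175 − 90 + 5 = 2570 kcal/day.
TEE = 2570 × 1.7 = 4369 kcal/day.
Required daily deficit = 0.25 × 7700 ÷ 7 = 275 kcal/day.
Target intake = 4369 − 275 = 4094 kcal/day.

4094 kcal daily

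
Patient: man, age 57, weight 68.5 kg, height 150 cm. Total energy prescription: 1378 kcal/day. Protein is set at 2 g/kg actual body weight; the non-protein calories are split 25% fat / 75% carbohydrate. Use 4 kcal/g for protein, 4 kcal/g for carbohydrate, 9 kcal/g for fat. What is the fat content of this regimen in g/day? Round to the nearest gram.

23 g/day

Protein = 2 × 68.5 = 137 g → 137 × 4 = 548 kcal.
Non-protein calories = 1378 − 548 = 830 kcal.
Fat: 25% × 830 = 207.5 kcal; carbohydrate: 622.5 kcal.
Fat: 207.5 kcal ÷ 9 kcal/g = 23.0556 g.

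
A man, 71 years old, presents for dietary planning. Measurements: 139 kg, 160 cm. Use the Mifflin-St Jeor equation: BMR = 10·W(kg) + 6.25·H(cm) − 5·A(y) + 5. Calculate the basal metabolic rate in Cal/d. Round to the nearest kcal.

Mifflin-St Jeor (male): BMR = 10(139) + 6.25(160) − 5(71) + 5 = 1390 + 1000 − 355 + 5 = 2040 kcal/day.

2040 Cal/d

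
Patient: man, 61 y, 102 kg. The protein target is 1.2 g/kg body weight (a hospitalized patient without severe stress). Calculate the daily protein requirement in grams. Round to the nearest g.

Protein = 1.2 g/kg × 102 kg = 122.4 g/day.

122 g/day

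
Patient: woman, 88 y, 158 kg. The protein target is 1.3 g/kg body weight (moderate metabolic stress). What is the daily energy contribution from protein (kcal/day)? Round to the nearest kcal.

Protein = 1.3 g/kg × 158 kg = 205.4 g/day.
Protein energy = 205.4 g × 4 kcal/g = 821.6 kcal/day.

822 kcal/day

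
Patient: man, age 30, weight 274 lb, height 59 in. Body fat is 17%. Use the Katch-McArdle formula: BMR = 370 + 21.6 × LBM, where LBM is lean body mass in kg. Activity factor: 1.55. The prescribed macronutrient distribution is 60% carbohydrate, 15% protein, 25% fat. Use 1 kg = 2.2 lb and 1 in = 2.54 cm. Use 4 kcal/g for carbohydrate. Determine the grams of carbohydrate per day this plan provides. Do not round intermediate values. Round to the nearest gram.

Convert to metric: weight = 274 ÷ 2.2 = 124.5455 kg; height = 59 × 2.54 = 149.86 cm.
LBM = 124.5455 × (1 − 0.17) = 103.3727 kg. Katch-McArdle: BMR = 370 + 21.6 × 103.3727 = 2602.8509 kcal/day.
TEE = 2602.8509 × 1.55 = 4034.4189 kcal/day.
Carbohydrate energy = 60% × 4034.4189 = 2420.6513 kcal.
Carbohydrate = 2420.6513 ÷ 4 kcal/g = 605.1628 g.

605 g/day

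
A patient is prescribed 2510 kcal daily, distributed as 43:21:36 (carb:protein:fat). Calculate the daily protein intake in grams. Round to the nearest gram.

Protein energy = 21% × 2510 = 527.1 kcal.
At 4 kcal/g: 527.1 ÷ 4 = 131.775 g.

132 g/day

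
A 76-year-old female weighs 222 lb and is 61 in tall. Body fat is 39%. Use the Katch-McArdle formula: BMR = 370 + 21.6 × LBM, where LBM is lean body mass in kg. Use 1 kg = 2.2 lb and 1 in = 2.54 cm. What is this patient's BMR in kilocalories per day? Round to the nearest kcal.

Convert to metric: weight = 222 ÷ 2.2 = 100.9091 kg; height = 61 × 2.54 = 154.94 cm.
LBM = 100.9091 × (1 − 0.39) = 61.5545 kg. Katch-McArdle: BMR = 370 + 21.6 × 61.5545 = 1699.5782 kcal/day.

1700 kilocalories per day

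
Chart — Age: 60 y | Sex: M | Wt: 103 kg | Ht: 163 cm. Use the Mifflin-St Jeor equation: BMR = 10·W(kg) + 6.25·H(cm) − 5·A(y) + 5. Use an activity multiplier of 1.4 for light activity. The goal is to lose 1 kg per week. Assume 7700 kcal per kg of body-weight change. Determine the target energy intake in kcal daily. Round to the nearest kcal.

Mifflin-St Jeor (male): BMR = 10(103) + 6.25(163) − 5(60) + 5 = 1030 + 1018.75 − 300 + 5 = 1753.75 kcal/day.
TEE = 1753.75 × 1.4 = 2455.25 kcal/day.
Required daily deficit = 1 × 7700 ÷ 7 = 1100 kcal/day.
Target intake = 2455.25 − 1100 = 1355.25 kcal/day.

1355 kcal daily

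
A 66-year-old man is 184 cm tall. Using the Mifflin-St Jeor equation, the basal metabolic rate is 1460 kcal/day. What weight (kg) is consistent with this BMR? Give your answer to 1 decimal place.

63.5 kg

1460 = 10·W + 6.25(184) − 5(66) + 5
10·W = 1460 − 825 = 635, so W = 63.5 kg.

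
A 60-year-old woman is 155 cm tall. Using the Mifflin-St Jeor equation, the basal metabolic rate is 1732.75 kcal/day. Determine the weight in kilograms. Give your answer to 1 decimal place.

122.5 kg

1732.75 = 10·W + 6.25(155) − 5(60) − 161
10·W = 1732.75 − 507.75 = 1225, so W = 122.5 kg.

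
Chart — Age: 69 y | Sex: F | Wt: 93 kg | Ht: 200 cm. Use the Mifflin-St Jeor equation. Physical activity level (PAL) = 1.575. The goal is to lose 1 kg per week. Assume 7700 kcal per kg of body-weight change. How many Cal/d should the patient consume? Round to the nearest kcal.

1537 Cal/d

Mifflin-St Jeor (female): BMR = 10(93) + 6.25(200) − 5(69) − 161 = 930 + 1250 − 345 − 161 = 1674 kcal/day.
TEE = 1674 × 1.575 = 2636.55 kcal/day.
Required daily deficit = 1 × 7700 ÷ 7 = 1100 kcal/day.
Target intake = 2636.55 − 1100 = 1536.55 kcal/day.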